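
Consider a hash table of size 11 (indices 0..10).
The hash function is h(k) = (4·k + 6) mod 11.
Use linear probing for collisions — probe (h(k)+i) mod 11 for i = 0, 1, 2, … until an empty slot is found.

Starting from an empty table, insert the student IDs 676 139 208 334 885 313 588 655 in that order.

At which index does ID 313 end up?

6

676 hashes to 4; slot 4 is free => place at 4.
139 hashes to 1; slot 1 is free => place at 1.
208 hashes to 2; slot 2 is free => place at 2.
334 hashes to 0; slot 0 is free => place at 0.
885 hashes to 4; 4 taken => place at 5.
313 hashes to 4; 4,5 taken => place at 6.
588 hashes to 4; 4,5,6 taken => place at 7.
655 hashes to 8; slot 8 is free => place at 8.
Table: [334, 139, 208, -, 676, 885, 313, 588, 655, -, -]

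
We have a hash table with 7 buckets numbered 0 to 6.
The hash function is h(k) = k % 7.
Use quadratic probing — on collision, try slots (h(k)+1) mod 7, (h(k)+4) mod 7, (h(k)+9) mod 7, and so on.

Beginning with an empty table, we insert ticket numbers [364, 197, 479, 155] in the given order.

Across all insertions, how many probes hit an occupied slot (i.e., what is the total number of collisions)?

364: h=0 → slot 0
197: h=1 → slot 1
479: h=3 → slot 3
155: h=1, probe 1,2 → slot 2
Table: [364, 197, 155, 479, —, —, —]

1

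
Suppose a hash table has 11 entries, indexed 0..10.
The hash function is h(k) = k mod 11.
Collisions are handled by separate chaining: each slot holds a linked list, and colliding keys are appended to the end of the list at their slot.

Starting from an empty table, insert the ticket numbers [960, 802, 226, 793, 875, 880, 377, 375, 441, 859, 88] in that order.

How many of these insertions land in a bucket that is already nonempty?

6

Insert 960: h=3, bucket 3 empty → new chain.
Insert 802: h=10, bucket 10 empty → new chain.
Insert 226: h=6, bucket 6 empty → new chain.
Insert 793: h=1, bucket 1 empty → new chain.
Insert 875: h=6, bucket 6 nonempty → append to chain.
Insert 880: h=0, bucket 0 empty → new chain.
Insert 377: h=3, bucket 3 nonempty → append to chain.
Insert 375: h=1, bucket 1 nonempty → append to chain.
Insert 441: h=1, bucket 1 nonempty → append to chain.
Insert 859: h=1, bucket 1 nonempty → append to chain.
Insert 88: h=0, bucket 0 nonempty → append to chain.
Final buckets:
0: 880 -> 88
1: 793 -> 375 -> 441 -> 859
2: -
3: 960 -> 377
4: -
5: -
6: 226 -> 875
7: -
8: -
9: -
10: 802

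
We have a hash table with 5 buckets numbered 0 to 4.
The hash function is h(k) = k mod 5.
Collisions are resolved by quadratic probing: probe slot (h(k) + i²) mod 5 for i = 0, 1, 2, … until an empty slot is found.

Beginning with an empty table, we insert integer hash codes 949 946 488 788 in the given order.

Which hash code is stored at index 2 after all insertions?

Insert 949: h=4, slot 4 empty → index 4.
Insert 946: h=1, slot 1 empty → index 1.
Insert 488: h=3, slot 3 empty → index 3.
Insert 788: h=3, slots 3,4 occupied → index 2.
Table: [—, 946, 788, 488, 949]

788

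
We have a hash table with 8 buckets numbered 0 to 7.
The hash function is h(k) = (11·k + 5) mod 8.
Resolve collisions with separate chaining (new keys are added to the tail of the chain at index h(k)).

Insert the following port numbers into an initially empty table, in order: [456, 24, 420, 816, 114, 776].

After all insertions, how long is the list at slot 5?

4

Insert 456: h=5, bucket 5 empty -> new chain.
Insert 24: h=5, bucket 5 nonempty -> append to chain.
Insert 420: h=1, bucket 1 empty -> new chain.
Insert 816: h=5, bucket 5 nonempty -> append to chain.
Insert 114: h=3, bucket 3 empty -> new chain.
Insert 776: h=5, bucket 5 nonempty -> append to chain.
Final buckets:
0: ∅
1: 420
2: ∅
3: 114
4: ∅
5: 456 -> 24 -> 816 -> 776
6: ∅
7: ∅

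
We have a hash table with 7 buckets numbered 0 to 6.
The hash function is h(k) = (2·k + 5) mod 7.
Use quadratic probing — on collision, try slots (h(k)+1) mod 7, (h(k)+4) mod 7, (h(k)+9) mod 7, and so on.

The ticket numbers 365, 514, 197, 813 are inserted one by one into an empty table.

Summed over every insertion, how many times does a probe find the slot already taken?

4

Insert 365: h=0, slot 0 empty => index 0.
Insert 514: h=4, slot 4 empty => index 4.
Insert 197: h=0, slot 0 occupied => index 1.
Insert 813: h=0, slots 0,1,4 occupied => index 2.
Table: [365, 197, 813, _, 514, _, _]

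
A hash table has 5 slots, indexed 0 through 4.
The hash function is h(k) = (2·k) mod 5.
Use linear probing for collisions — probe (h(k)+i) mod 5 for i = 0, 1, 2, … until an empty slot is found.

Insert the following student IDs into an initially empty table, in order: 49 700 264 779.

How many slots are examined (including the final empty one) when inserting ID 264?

49: h=3 => slot 3
700: h=0 => slot 0
264: h=3, probe 3,4 => slot 4
779: h=3, probe 3,4,0,1 => slot 1
Table: [700, 779, _, 49, 264]

2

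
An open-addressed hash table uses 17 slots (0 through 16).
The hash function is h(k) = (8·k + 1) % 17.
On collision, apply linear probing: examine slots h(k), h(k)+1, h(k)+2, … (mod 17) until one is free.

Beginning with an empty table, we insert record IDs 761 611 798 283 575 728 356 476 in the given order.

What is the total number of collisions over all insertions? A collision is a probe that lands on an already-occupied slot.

8

761: h=3 → slot 3
611: h=10 → slot 10
798: h=10, probe 10,11 → slot 11
283: h=4 → slot 4
575: h=11, probe 11,12 → slot 12
728: h=11, probe 11,12,13 → slot 13
356: h=10, probe 10,11,12,13,14 → slot 14
476: h=1 → slot 1
Table: [—, 476, —, 761, 283, —, —, —, —, —, 611, 798, 575, 728, 356, —, —]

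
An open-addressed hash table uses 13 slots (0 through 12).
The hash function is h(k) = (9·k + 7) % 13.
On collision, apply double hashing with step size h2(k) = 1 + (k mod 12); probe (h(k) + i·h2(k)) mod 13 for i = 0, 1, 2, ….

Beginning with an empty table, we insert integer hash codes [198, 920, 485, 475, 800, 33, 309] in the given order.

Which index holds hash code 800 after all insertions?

1

198: h=8 -> slot 8
920: h=6 -> slot 6
485: h=4 -> slot 4
475: h=5 -> slot 5
800: h=5, h2=9, probe 5,1 -> slot 1
33: h=5, h2=10, probe 5,2 -> slot 2
309: h=6, h2=10, probe 6,3 -> slot 3
Table: [-, 800, 33, 309, 485, 475, 920, -, 198, -, -, -, -]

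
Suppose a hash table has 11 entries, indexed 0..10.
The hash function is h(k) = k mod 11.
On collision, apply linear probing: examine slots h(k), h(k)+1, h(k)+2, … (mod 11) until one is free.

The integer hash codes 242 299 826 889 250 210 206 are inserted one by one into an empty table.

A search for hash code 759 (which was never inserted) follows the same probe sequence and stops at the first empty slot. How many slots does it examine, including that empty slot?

5

Insert 242: h=0, slot 0 empty => index 0.
Insert 299: h=2, slot 2 empty => index 2.
Insert 826: h=1, slot 1 empty => index 1.
Insert 889: h=9, slot 9 empty => index 9.
Insert 250: h=8, slot 8 empty => index 8.
Insert 210: h=1, slots 1,2 occupied => index 3.
Insert 206: h=8, slots 8,9 occupied => index 10.
Table: [242, 826, 299, 210, —, —, —, —, 250, 889, 206]
Lookup 759: h=0, probe 0,1,2,3,4 → slot 4 empty, not found.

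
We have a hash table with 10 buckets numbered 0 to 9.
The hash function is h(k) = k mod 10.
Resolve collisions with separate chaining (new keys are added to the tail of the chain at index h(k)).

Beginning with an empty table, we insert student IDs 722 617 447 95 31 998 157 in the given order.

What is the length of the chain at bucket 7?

3

Insert 722: h=2, bucket 2 empty → new chain.
Insert 617: h=7, bucket 7 empty → new chain.
Insert 447: h=7, bucket 7 nonempty → append to chain.
Insert 95: h=5, bucket 5 empty → new chain.
Insert 31: h=1, bucket 1 empty → new chain.
Insert 998: h=8, bucket 8 empty → new chain.
Insert 157: h=7, bucket 7 nonempty → append to chain.
Final buckets:
0: -
1: 31
2: 722
3: -
4: -
5: 95
6: -
7: 617 -> 447 -> 157
8: 998
9: -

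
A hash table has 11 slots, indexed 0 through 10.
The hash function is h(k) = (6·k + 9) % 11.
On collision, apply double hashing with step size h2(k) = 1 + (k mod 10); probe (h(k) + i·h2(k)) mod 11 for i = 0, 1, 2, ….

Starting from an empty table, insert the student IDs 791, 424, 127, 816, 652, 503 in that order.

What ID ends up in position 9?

791 hashes to 3; slot 3 is free => place at 3.
424 hashes to 1; slot 1 is free => place at 1.
127 hashes to 1, h2=8; 1 taken => place at 9.
816 hashes to 10; slot 10 is free => place at 10.
652 hashes to 5; slot 5 is free => place at 5.
503 hashes to 2; slot 2 is free => place at 2.
Table: [—, 424, 503, 791, —, 652, —, —, —, 127, 816]

127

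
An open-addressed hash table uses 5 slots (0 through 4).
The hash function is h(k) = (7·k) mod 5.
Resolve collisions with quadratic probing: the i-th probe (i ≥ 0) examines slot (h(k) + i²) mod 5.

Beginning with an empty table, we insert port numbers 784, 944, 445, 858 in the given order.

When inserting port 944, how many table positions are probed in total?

2

784: h=3 -> slot 3
944: h=3, probe 3,4 -> slot 4
445: h=0 -> slot 0
858: h=1 -> slot 1
Table: [445, 858, —, 784, 944]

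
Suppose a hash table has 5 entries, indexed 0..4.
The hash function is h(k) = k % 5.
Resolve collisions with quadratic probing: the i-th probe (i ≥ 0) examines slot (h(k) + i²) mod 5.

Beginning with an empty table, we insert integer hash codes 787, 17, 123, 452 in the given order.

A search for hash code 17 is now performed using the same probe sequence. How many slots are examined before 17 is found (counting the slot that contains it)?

Insert 787: h=2, slot 2 empty => index 2.
Insert 17: h=2, slot 2 occupied => index 3.
Insert 123: h=3, slot 3 occupied => index 4.
Insert 452: h=2, slots 2,3 occupied => index 1.
Table: [∅, 452, 787, 17, 123]
Lookup 17: h=2, probe 2,3 → found at 3.

2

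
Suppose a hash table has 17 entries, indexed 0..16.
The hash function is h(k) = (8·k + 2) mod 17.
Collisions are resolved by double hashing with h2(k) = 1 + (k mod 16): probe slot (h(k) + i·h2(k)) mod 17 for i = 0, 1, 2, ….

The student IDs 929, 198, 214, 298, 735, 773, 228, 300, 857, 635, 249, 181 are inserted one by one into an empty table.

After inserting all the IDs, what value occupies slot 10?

857

929: h=5 → slot 5
198: h=5, h2=7, probe 5,12 → slot 12
214: h=14 → slot 14
298: h=6 → slot 6
735: h=0 → slot 0
773: h=15 → slot 15
228: h=7 → slot 7
300: h=5, h2=13, probe 5,1 → slot 1
857: h=7, h2=10, probe 7,0,10 → slot 10
635: h=16 → slot 16
249: h=5, h2=10, probe 5,15,8 → slot 8
181: h=5, h2=6, probe 5,11 → slot 11
Table: [735, 300, _, _, _, 929, 298, 228, 249, _, 857, 181, 198, _, 214, 773, 635]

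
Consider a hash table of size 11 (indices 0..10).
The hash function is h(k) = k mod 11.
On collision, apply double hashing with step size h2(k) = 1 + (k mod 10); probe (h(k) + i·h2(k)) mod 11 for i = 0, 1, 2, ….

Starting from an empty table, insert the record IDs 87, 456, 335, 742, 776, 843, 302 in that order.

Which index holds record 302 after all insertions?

3

87 hashes to 10; slot 10 is free -> place at 10.
456 hashes to 5; slot 5 is free -> place at 5.
335 hashes to 5, h2=6; 5 taken -> place at 0.
742 hashes to 5, h2=3; 5 taken -> place at 8.
776 hashes to 6; slot 6 is free -> place at 6.
843 hashes to 7; slot 7 is free -> place at 7.
302 hashes to 5, h2=3; 5,8,0 taken -> place at 3.
Table: [335, —, —, 302, —, 456, 776, 843, 742, —, 87]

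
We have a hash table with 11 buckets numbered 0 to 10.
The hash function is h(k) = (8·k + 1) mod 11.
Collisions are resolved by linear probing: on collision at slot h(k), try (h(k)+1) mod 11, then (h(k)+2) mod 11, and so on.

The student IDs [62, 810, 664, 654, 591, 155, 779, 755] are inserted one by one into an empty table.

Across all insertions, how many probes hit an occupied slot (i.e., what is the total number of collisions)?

3

62: h=2 => slot 2
810: h=2, probe 2,3 => slot 3
664: h=0 => slot 0
654: h=8 => slot 8
591: h=10 => slot 10
155: h=9 => slot 9
779: h=7 => slot 7
755: h=2, probe 2,3,4 => slot 4
Table: [664, ∅, 62, 810, 755, ∅, ∅, 779, 654, 155, 591]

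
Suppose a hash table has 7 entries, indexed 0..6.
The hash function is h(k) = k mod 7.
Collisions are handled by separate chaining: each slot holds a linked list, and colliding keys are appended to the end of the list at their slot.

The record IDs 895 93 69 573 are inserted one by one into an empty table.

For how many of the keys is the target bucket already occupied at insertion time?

2

895 → bucket 6
93 → bucket 2
69 → bucket 6 (collision)
573 → bucket 6 (collision)
Final buckets:
0: -
1: -
2: 93
3: -
4: -
5: -
6: 895 -> 69 -> 573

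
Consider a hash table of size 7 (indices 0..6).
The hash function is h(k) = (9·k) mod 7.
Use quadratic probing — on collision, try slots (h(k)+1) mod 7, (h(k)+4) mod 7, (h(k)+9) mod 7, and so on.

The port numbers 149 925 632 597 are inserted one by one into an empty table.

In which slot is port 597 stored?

1

149 hashes to 4; slot 4 is free -> place at 4.
925 hashes to 2; slot 2 is free -> place at 2.
632 hashes to 4; 4 taken -> place at 5.
597 hashes to 4; 4,5 taken -> place at 1.
Table: [_, 597, 925, _, 149, 632, _]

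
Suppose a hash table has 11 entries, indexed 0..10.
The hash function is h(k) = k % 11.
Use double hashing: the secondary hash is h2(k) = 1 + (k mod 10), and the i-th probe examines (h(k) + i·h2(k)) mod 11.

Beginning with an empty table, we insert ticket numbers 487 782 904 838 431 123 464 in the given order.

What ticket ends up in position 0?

838

Insert 487: h=3, slot 3 empty -> index 3.
Insert 782: h=1, slot 1 empty -> index 1.
Insert 904: h=2, slot 2 empty -> index 2.
Insert 838: h=2, h2=9, slot 2 occupied -> index 0.
Insert 431: h=2, h2=2, slot 2 occupied -> index 4.
Insert 123: h=2, h2=4, slot 2 occupied -> index 6.
Insert 464: h=2, h2=5, slot 2 occupied -> index 7.
Table: [838, 782, 904, 487, 431, -, 123, 464, -, -, -]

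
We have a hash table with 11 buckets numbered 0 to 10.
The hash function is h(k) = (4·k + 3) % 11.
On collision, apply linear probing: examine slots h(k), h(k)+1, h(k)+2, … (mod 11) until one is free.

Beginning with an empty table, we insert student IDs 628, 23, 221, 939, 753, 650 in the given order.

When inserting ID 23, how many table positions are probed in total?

Insert 628: h=7, slot 7 empty -> index 7.
Insert 23: h=7, slot 7 occupied -> index 8.
Insert 221: h=7, slots 7,8 occupied -> index 9.
Insert 939: h=8, slots 8,9 occupied -> index 10.
Insert 753: h=1, slot 1 empty -> index 1.
Insert 650: h=7, slots 7,8,9,10 occupied -> index 0.
Table: [650, 753, _, _, _, _, _, 628, 23, 221, 939]

2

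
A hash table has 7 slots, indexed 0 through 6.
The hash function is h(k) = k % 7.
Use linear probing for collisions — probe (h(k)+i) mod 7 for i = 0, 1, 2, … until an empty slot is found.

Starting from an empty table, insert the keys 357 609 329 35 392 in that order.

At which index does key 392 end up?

4

Insert 357: h=0, slot 0 empty → index 0.
Insert 609: h=0, slot 0 occupied → index 1.
Insert 329: h=0, slots 0,1 occupied → index 2.
Insert 35: h=0, slots 0,1,2 occupied → index 3.
Insert 392: h=0, slots 0,1,2,3 occupied → index 4.
Table: [357, 609, 329, 35, 392, -, -]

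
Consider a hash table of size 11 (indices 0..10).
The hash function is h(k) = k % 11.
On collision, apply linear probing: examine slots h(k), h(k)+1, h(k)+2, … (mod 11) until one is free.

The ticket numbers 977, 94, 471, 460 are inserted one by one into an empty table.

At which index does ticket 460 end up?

0

Insert 977: h=9, slot 9 empty => index 9.
Insert 94: h=6, slot 6 empty => index 6.
Insert 471: h=9, slot 9 occupied => index 10.
Insert 460: h=9, slots 9,10 occupied => index 0.
Table: [460, ., ., ., ., ., 94, ., ., 977, 471]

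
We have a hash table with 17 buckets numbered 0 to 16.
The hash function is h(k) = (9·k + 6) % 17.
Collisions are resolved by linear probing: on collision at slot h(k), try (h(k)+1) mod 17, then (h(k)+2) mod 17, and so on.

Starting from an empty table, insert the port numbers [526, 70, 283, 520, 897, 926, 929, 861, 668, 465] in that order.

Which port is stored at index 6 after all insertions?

Insert 526: h=14, slot 14 empty -> index 14.
Insert 70: h=7, slot 7 empty -> index 7.
Insert 283: h=3, slot 3 empty -> index 3.
Insert 520: h=11, slot 11 empty -> index 11.
Insert 897: h=4, slot 4 empty -> index 4.
Insert 926: h=10, slot 10 empty -> index 10.
Insert 929: h=3, slots 3,4 occupied -> index 5.
Insert 861: h=3, slots 3,4,5 occupied -> index 6.
Insert 668: h=0, slot 0 empty -> index 0.
Insert 465: h=9, slot 9 empty -> index 9.
Table: [668, _, _, 283, 897, 929, 861, 70, _, 465, 926, 520, _, _, 526, _, _]

861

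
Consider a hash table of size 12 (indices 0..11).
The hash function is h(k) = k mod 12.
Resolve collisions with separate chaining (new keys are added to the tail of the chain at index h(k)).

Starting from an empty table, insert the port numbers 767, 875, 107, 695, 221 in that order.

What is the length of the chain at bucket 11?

767 -> bucket 11
875 -> bucket 11 (collision)
107 -> bucket 11 (collision)
695 -> bucket 11 (collision)
221 -> bucket 5
Final buckets:
0: .
1: .
2: .
3: .
4: .
5: 221
6: .
7: .
8: .
9: .
10: .
11: 767 -> 875 -> 107 -> 695

4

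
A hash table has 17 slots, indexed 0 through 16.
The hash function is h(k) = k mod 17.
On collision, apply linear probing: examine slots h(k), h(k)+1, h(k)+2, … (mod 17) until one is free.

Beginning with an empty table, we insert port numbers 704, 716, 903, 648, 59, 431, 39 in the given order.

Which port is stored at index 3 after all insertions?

903

704 hashes to 7; slot 7 is free → place at 7.
716 hashes to 2; slot 2 is free → place at 2.
903 hashes to 2; 2 taken → place at 3.
648 hashes to 2; 2,3 taken → place at 4.
59 hashes to 8; slot 8 is free → place at 8.
431 hashes to 6; slot 6 is free → place at 6.
39 hashes to 5; slot 5 is free → place at 5.
Table: [-, -, 716, 903, 648, 39, 431, 704, 59, -, -, -, -, -, -, -, -]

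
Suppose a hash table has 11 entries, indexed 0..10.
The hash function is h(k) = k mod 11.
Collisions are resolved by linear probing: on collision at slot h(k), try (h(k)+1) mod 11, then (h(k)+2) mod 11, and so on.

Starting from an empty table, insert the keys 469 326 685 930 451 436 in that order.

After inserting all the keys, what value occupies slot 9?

Insert 469: h=7, slot 7 empty => index 7.
Insert 326: h=7, slot 7 occupied => index 8.
Insert 685: h=3, slot 3 empty => index 3.
Insert 930: h=6, slot 6 empty => index 6.
Insert 451: h=0, slot 0 empty => index 0.
Insert 436: h=7, slots 7,8 occupied => index 9.
Table: [451, -, -, 685, -, -, 930, 469, 326, 436, -]

436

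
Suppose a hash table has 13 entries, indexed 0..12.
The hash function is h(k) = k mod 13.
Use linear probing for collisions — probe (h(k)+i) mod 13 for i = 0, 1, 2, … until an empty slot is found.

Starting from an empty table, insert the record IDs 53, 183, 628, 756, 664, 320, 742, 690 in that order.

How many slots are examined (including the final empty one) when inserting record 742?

6

53 hashes to 1; slot 1 is free → place at 1.
183 hashes to 1; 1 taken → place at 2.
628 hashes to 4; slot 4 is free → place at 4.
756 hashes to 2; 2 taken → place at 3.
664 hashes to 1; 1,2,3,4 taken → place at 5.
320 hashes to 8; slot 8 is free → place at 8.
742 hashes to 1; 1,2,3,4,5 taken → place at 6.
690 hashes to 1; 1,2,3,4,5,6 taken → place at 7.
Table: [-, 53, 183, 756, 628, 664, 742, 690, 320, -, -, -, -]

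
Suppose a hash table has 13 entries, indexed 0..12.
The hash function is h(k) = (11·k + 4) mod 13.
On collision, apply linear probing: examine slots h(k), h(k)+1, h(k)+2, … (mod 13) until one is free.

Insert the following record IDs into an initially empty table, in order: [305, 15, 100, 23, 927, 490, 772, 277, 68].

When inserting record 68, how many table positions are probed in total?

Insert 305: h=5, slot 5 empty -> index 5.
Insert 15: h=0, slot 0 empty -> index 0.
Insert 100: h=12, slot 12 empty -> index 12.
Insert 23: h=10, slot 10 empty -> index 10.
Insert 927: h=9, slot 9 empty -> index 9.
Insert 490: h=12, slots 12,0 occupied -> index 1.
Insert 772: h=7, slot 7 empty -> index 7.
Insert 277: h=9, slots 9,10 occupied -> index 11.
Insert 68: h=11, slots 11,12,0,1 occupied -> index 2.
Table: [15, 490, 68, ∅, ∅, 305, ∅, 772, ∅, 927, 23, 277, 100]

5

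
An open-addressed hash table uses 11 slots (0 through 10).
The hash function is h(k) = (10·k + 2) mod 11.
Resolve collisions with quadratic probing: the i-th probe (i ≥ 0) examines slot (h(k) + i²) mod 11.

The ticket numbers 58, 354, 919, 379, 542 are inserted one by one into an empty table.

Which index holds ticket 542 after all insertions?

3

58: h=10 -> slot 10
354: h=0 -> slot 0
919: h=7 -> slot 7
379: h=8 -> slot 8
542: h=10, probe 10,0,3 -> slot 3
Table: [354, ., ., 542, ., ., ., 919, 379, ., 58]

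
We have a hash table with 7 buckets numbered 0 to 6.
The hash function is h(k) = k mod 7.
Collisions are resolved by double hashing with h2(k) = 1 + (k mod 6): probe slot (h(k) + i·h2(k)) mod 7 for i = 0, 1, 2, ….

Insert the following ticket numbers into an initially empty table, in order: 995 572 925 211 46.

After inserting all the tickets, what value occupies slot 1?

995

995: h=1 => slot 1
572: h=5 => slot 5
925: h=1, h2=2, probe 1,3 => slot 3
211: h=1, h2=2, probe 1,3,5,0 => slot 0
46: h=4 => slot 4
Table: [211, 995, ∅, 925, 46, 572, ∅]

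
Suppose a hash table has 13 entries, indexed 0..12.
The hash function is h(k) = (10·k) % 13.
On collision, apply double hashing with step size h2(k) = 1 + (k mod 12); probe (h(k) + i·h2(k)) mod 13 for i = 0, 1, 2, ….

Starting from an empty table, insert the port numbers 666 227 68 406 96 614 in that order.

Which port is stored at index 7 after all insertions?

666 hashes to 4; slot 4 is free -> place at 4.
227 hashes to 8; slot 8 is free -> place at 8.
68 hashes to 4, h2=9; 4 taken -> place at 0.
406 hashes to 4, h2=11; 4 taken -> place at 2.
96 hashes to 11; slot 11 is free -> place at 11.
614 hashes to 4, h2=3; 4 taken -> place at 7.
Table: [68, _, 406, _, 666, _, _, 614, 227, _, _, 96, _]

614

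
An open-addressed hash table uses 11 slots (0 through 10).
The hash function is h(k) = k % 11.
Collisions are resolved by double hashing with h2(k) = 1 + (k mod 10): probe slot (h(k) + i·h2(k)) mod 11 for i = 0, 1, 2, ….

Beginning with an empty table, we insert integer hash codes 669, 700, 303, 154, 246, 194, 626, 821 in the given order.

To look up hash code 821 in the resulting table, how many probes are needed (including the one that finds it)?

669 hashes to 9; slot 9 is free -> place at 9.
700 hashes to 7; slot 7 is free -> place at 7.
303 hashes to 6; slot 6 is free -> place at 6.
154 hashes to 0; slot 0 is free -> place at 0.
246 hashes to 4; slot 4 is free -> place at 4.
194 hashes to 7, h2=5; 7 taken -> place at 1.
626 hashes to 10; slot 10 is free -> place at 10.
821 hashes to 7, h2=2; 7,9,0 taken -> place at 2.
Table: [154, 194, 821, -, 246, -, 303, 700, -, 669, 626]
Lookup 821: h=7, h2=2, probe 7,9,0,2 → found at 2.

4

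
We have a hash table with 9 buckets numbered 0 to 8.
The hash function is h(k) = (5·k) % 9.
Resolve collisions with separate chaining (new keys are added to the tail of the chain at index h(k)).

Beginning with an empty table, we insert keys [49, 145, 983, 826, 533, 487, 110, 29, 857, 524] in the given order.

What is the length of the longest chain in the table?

6

49 → bucket 2
145 → bucket 5
983 → bucket 1
826 → bucket 8
533 → bucket 1 (collision)
487 → bucket 5 (collision)
110 → bucket 1 (collision)
29 → bucket 1 (collision)
857 → bucket 1 (collision)
524 → bucket 1 (collision)
Final buckets:
0: ∅
1: 983 -> 533 -> 110 -> 29 -> 857 -> 524
2: 49
3: ∅
4: ∅
5: 145 -> 487
6: ∅
7: ∅
8: 826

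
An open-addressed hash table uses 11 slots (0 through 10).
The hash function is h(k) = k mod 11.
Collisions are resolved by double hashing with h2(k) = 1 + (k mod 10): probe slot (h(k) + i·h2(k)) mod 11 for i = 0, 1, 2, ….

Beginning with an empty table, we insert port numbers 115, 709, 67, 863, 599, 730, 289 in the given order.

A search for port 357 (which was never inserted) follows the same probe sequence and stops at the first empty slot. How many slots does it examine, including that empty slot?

3

Insert 115: h=5, slot 5 empty -> index 5.
Insert 709: h=5, h2=10, slot 5 occupied -> index 4.
Insert 67: h=1, slot 1 empty -> index 1.
Insert 863: h=5, h2=4, slot 5 occupied -> index 9.
Insert 599: h=5, h2=10, slots 5,4 occupied -> index 3.
Insert 730: h=4, h2=1, slots 4,5 occupied -> index 6.
Insert 289: h=3, h2=10, slot 3 occupied -> index 2.
Table: [—, 67, 289, 599, 709, 115, 730, —, —, 863, —]
Lookup 357: h=5, h2=8, probe 5,2,10 → slot 10 empty, not found.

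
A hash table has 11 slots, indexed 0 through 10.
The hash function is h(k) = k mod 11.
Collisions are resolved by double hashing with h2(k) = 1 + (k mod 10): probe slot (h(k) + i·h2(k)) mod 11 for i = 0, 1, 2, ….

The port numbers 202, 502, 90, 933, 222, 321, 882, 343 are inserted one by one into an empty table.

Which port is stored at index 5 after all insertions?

202 hashes to 4; slot 4 is free → place at 4.
502 hashes to 7; slot 7 is free → place at 7.
90 hashes to 2; slot 2 is free → place at 2.
933 hashes to 9; slot 9 is free → place at 9.
222 hashes to 2, h2=3; 2 taken → place at 5.
321 hashes to 2, h2=2; 2,4 taken → place at 6.
882 hashes to 2, h2=3; 2,5 taken → place at 8.
343 hashes to 2, h2=4; 2,6 taken → place at 10.
Table: [-, -, 90, -, 202, 222, 321, 502, 882, 933, 343]

222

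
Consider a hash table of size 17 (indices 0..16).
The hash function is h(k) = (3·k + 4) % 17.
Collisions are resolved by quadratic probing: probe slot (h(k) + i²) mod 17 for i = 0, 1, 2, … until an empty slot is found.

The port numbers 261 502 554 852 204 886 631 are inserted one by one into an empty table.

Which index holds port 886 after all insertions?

261: h=5 -> slot 5
502: h=14 -> slot 14
554: h=0 -> slot 0
852: h=10 -> slot 10
204: h=4 -> slot 4
886: h=10, probe 10,11 -> slot 11
631: h=10, probe 10,11,14,2 -> slot 2
Table: [554, —, 631, —, 204, 261, —, —, —, —, 852, 886, —, —, 502, —, —]

11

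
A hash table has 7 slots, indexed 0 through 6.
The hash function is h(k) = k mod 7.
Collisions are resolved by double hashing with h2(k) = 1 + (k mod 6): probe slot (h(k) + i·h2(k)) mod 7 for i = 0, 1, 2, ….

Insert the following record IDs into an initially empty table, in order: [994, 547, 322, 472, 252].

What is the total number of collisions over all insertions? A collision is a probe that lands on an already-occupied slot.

994: h=0 => slot 0
547: h=1 => slot 1
322: h=0, h2=5, probe 0,5 => slot 5
472: h=3 => slot 3
252: h=0, h2=1, probe 0,1,2 => slot 2
Table: [994, 547, 252, 472, ∅, 322, ∅]

3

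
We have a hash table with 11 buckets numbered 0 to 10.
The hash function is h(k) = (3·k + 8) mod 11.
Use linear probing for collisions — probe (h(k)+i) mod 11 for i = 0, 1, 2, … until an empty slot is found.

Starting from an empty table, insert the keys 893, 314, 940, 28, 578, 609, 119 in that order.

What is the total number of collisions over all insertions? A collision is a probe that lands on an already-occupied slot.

3

Insert 893: h=3, slot 3 empty → index 3.
Insert 314: h=4, slot 4 empty → index 4.
Insert 940: h=1, slot 1 empty → index 1.
Insert 28: h=4, slot 4 occupied → index 5.
Insert 578: h=4, slots 4,5 occupied → index 6.
Insert 609: h=9, slot 9 empty → index 9.
Insert 119: h=2, slot 2 empty → index 2.
Table: [., 940, 119, 893, 314, 28, 578, ., ., 609, .]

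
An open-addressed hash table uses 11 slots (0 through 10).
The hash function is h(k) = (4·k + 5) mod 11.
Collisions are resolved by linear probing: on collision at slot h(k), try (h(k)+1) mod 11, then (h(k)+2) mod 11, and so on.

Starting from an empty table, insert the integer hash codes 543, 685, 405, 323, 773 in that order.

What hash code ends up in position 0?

543: h=10 → slot 10
685: h=6 → slot 6
405: h=8 → slot 8
323: h=10, probe 10,0 → slot 0
773: h=6, probe 6,7 → slot 7
Table: [323, ., ., ., ., ., 685, 773, 405, ., 543]

323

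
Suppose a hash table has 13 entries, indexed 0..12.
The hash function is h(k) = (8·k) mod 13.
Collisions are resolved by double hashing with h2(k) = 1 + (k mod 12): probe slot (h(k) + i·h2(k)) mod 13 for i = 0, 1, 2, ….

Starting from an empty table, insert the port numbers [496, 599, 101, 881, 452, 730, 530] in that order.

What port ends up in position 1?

881

496 hashes to 3; slot 3 is free => place at 3.
599 hashes to 8; slot 8 is free => place at 8.
101 hashes to 2; slot 2 is free => place at 2.
881 hashes to 2, h2=6; 2,8 taken => place at 1.
452 hashes to 2, h2=9; 2 taken => place at 11.
730 hashes to 3, h2=11; 3,1 taken => place at 12.
530 hashes to 2, h2=3; 2 taken => place at 5.
Table: [-, 881, 101, 496, -, 530, -, -, 599, -, -, 452, 730]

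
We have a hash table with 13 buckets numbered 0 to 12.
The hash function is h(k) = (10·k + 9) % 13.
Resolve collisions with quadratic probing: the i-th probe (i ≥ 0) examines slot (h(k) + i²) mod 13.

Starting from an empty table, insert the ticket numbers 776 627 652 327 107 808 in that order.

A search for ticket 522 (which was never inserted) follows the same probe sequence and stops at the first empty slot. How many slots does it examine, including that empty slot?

4

776 hashes to 8; slot 8 is free → place at 8.
627 hashes to 0; slot 0 is free → place at 0.
652 hashes to 3; slot 3 is free → place at 3.
327 hashes to 3; 3 taken → place at 4.
107 hashes to 0; 0 taken → place at 1.
808 hashes to 3; 3,4 taken → place at 7.
Table: [627, 107, ., 652, 327, ., ., 808, 776, ., ., ., .]
Lookup 522: h=3, probe 3,4,7,12 → slot 12 empty, not found.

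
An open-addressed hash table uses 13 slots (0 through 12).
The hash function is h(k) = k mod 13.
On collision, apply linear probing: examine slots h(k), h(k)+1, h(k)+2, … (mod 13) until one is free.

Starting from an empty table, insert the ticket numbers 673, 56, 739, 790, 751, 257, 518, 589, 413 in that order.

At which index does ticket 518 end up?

2

Insert 673: h=10, slot 10 empty -> index 10.
Insert 56: h=4, slot 4 empty -> index 4.
Insert 739: h=11, slot 11 empty -> index 11.
Insert 790: h=10, slots 10,11 occupied -> index 12.
Insert 751: h=10, slots 10,11,12 occupied -> index 0.
Insert 257: h=10, slots 10,11,12,0 occupied -> index 1.
Insert 518: h=11, slots 11,12,0,1 occupied -> index 2.
Insert 589: h=4, slot 4 occupied -> index 5.
Insert 413: h=10, slots 10,11,12,0,1,2 occupied -> index 3.
Table: [751, 257, 518, 413, 56, 589, -, -, -, -, 673, 739, 790]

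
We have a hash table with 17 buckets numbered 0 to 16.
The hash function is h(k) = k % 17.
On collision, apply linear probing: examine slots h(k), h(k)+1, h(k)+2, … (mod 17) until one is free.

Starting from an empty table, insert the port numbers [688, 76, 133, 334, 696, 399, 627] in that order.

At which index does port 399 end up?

688: h=8 => slot 8
76: h=8, probe 8,9 => slot 9
133: h=14 => slot 14
334: h=11 => slot 11
696: h=16 => slot 16
399: h=8, probe 8,9,10 => slot 10
627: h=15 => slot 15
Table: [-, -, -, -, -, -, -, -, 688, 76, 399, 334, -, -, 133, 627, 696]

10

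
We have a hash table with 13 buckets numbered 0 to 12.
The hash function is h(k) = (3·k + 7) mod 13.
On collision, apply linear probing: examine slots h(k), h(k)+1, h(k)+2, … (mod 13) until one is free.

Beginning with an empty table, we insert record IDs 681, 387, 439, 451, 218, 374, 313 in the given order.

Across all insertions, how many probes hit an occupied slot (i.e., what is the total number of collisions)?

6

681 hashes to 9; slot 9 is free => place at 9.
387 hashes to 11; slot 11 is free => place at 11.
439 hashes to 11; 11 taken => place at 12.
451 hashes to 8; slot 8 is free => place at 8.
218 hashes to 11; 11,12 taken => place at 0.
374 hashes to 11; 11,12,0 taken => place at 1.
313 hashes to 10; slot 10 is free => place at 10.
Table: [218, 374, ., ., ., ., ., ., 451, 681, 313, 387, 439]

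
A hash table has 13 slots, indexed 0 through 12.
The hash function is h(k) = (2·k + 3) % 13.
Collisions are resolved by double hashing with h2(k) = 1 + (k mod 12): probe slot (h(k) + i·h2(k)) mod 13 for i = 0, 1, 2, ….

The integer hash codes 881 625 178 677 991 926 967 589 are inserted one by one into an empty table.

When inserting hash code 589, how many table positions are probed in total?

3

881 hashes to 10; slot 10 is free -> place at 10.
625 hashes to 5; slot 5 is free -> place at 5.
178 hashes to 8; slot 8 is free -> place at 8.
677 hashes to 5, h2=6; 5 taken -> place at 11.
991 hashes to 9; slot 9 is free -> place at 9.
926 hashes to 9, h2=3; 9 taken -> place at 12.
967 hashes to 0; slot 0 is free -> place at 0.
589 hashes to 11, h2=2; 11,0 taken -> place at 2.
Table: [967, ., 589, ., ., 625, ., ., 178, 991, 881, 677, 926]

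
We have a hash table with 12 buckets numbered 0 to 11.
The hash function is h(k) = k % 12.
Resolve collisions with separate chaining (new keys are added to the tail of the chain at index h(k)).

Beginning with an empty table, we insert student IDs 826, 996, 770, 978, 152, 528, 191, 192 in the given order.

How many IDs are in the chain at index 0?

3

826 -> bucket 10
996 -> bucket 0
770 -> bucket 2
978 -> bucket 6
152 -> bucket 8
528 -> bucket 0 (collision)
191 -> bucket 11
192 -> bucket 0 (collision)
Final buckets:
0: 996 -> 528 -> 192
1: .
2: 770
3: .
4: .
5: .
6: 978
7: .
8: 152
9: .
10: 826
11: 191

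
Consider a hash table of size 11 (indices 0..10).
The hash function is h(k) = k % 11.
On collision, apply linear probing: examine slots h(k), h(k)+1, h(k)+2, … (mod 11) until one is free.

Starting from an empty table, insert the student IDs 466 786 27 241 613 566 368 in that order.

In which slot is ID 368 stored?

9

466 hashes to 4; slot 4 is free -> place at 4.
786 hashes to 5; slot 5 is free -> place at 5.
27 hashes to 5; 5 taken -> place at 6.
241 hashes to 10; slot 10 is free -> place at 10.
613 hashes to 8; slot 8 is free -> place at 8.
566 hashes to 5; 5,6 taken -> place at 7.
368 hashes to 5; 5,6,7,8 taken -> place at 9.
Table: [., ., ., ., 466, 786, 27, 566, 613, 368, 241]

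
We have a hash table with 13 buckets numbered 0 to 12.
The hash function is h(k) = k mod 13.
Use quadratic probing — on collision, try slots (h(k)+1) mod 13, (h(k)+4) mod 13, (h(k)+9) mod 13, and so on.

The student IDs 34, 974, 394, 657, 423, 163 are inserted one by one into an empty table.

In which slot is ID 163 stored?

3

34: h=8 -> slot 8
974: h=12 -> slot 12
394: h=4 -> slot 4
657: h=7 -> slot 7
423: h=7, probe 7,8,11 -> slot 11
163: h=7, probe 7,8,11,3 -> slot 3
Table: [—, —, —, 163, 394, —, —, 657, 34, —, —, 423, 974]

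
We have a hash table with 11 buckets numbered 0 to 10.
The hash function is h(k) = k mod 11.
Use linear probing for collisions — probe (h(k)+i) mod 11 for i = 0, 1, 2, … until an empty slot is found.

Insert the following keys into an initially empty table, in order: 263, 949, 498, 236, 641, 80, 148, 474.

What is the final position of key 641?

6

263 hashes to 10; slot 10 is free → place at 10.
949 hashes to 3; slot 3 is free → place at 3.
498 hashes to 3; 3 taken → place at 4.
236 hashes to 5; slot 5 is free → place at 5.
641 hashes to 3; 3,4,5 taken → place at 6.
80 hashes to 3; 3,4,5,6 taken → place at 7.
148 hashes to 5; 5,6,7 taken → place at 8.
474 hashes to 1; slot 1 is free → place at 1.
Table: [_, 474, _, 949, 498, 236, 641, 80, 148, _, 263]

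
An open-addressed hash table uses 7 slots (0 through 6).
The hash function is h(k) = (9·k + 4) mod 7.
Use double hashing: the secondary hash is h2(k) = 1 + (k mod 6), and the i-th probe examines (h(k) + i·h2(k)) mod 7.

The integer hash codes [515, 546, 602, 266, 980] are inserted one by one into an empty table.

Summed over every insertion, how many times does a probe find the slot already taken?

515 hashes to 5; slot 5 is free => place at 5.
546 hashes to 4; slot 4 is free => place at 4.
602 hashes to 4, h2=3; 4 taken => place at 0.
266 hashes to 4, h2=3; 4,0 taken => place at 3.
980 hashes to 4, h2=3; 4,0,3 taken => place at 6.
Table: [602, _, _, 266, 546, 515, 980]

6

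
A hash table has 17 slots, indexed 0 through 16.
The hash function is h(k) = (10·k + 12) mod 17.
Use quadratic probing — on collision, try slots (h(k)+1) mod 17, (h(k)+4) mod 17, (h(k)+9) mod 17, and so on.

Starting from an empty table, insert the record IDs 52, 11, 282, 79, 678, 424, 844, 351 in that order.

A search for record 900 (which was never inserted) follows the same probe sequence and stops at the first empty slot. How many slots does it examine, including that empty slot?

3

Insert 52: h=5, slot 5 empty → index 5.
Insert 11: h=3, slot 3 empty → index 3.
Insert 282: h=10, slot 10 empty → index 10.
Insert 79: h=3, slot 3 occupied → index 4.
Insert 678: h=9, slot 9 empty → index 9.
Insert 424: h=2, slot 2 empty → index 2.
Insert 844: h=3, slots 3,4 occupied → index 7.
Insert 351: h=3, slots 3,4,7 occupied → index 12.
Table: [∅, ∅, 424, 11, 79, 52, ∅, 844, ∅, 678, 282, ∅, 351, ∅, ∅, ∅, ∅]
Lookup 900: h=2, probe 2,3,6 → slot 6 empty, not found.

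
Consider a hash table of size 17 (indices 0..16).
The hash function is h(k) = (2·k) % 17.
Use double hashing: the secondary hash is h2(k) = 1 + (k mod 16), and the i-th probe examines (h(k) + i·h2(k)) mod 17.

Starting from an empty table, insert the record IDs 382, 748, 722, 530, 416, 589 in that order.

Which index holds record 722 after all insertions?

382: h=16 => slot 16
748: h=0 => slot 0
722: h=16, h2=3, probe 16,2 => slot 2
530: h=6 => slot 6
416: h=16, h2=1, probe 16,0,1 => slot 1
589: h=5 => slot 5
Table: [748, 416, 722, -, -, 589, 530, -, -, -, -, -, -, -, -, -, 382]

2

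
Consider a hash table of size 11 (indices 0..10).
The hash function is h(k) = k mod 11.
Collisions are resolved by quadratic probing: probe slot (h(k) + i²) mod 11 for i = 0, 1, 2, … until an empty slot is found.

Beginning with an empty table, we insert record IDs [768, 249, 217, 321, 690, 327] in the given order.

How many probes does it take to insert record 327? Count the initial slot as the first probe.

4

Insert 768: h=9, slot 9 empty → index 9.
Insert 249: h=7, slot 7 empty → index 7.
Insert 217: h=8, slot 8 empty → index 8.
Insert 321: h=2, slot 2 empty → index 2.
Insert 690: h=8, slots 8,9 occupied → index 1.
Insert 327: h=8, slots 8,9,1 occupied → index 6.
Table: [-, 690, 321, -, -, -, 327, 249, 217, 768, -]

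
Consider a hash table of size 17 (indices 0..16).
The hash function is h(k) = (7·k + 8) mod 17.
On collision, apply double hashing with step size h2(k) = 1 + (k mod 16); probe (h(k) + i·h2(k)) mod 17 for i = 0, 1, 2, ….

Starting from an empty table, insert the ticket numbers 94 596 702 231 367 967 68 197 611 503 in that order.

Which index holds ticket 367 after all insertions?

8

94: h=3 => slot 3
596: h=15 => slot 15
702: h=9 => slot 9
231: h=10 => slot 10
367: h=10, h2=16, probe 10,9,8 => slot 8
967: h=11 => slot 11
68: h=8, h2=5, probe 8,13 => slot 13
197: h=10, h2=6, probe 10,16 => slot 16
611: h=1 => slot 1
503: h=10, h2=8, probe 10,1,9,0 => slot 0
Table: [503, 611, ∅, 94, ∅, ∅, ∅, ∅, 367, 702, 231, 967, ∅, 68, ∅, 596, 197]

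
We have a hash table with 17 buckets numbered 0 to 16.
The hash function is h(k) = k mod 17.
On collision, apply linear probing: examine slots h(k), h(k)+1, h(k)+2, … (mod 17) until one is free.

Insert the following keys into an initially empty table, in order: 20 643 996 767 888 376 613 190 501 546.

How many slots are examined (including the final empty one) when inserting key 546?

20: h=3 => slot 3
643: h=14 => slot 14
996: h=10 => slot 10
767: h=2 => slot 2
888: h=4 => slot 4
376: h=2, probe 2,3,4,5 => slot 5
613: h=1 => slot 1
190: h=3, probe 3,4,5,6 => slot 6
501: h=8 => slot 8
546: h=2, probe 2,3,4,5,6,7 => slot 7
Table: [-, 613, 767, 20, 888, 376, 190, 546, 501, -, 996, -, -, -, 643, -, -]

6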